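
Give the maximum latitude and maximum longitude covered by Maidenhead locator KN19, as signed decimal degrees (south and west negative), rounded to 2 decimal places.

50.00, 24.00

Field K=10, N=13: +10·20° lon, +13·10° lat → SW at lon 20°, lat 40°.
Square 1, 9: +1·2° lon, +9·1° lat → SW at lon 22°, lat 49°.
Cell spans 2° lon × 1° lat. NE corner is SW corner plus one full cell.
latitude 50.00, longitude 24.00.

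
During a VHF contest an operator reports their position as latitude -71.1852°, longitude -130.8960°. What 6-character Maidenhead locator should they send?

CB48nt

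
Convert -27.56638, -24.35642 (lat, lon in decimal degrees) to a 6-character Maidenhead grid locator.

Add 180° to longitude and 90° to latitude: 155.6436, 62.4336.
Field: lon ⌊155.6436/20⌋ = 7 → H; lat ⌊62.4336/10⌋ = 6 → G.
Square: lon ⌊15.6436/2⌋ = 7; lat ⌊2.4336/1⌋ = 2.
Subsquare: lon ⌊1.6436/0.0833333⌋ = 19 → t; lat ⌊0.4336/0.0416667⌋ = 10 → k.

HG72tk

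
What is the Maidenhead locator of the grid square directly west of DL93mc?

Longitude subsquare m = 12; −1 → 11 = l.
The latitude characters are unchanged.

DL93lc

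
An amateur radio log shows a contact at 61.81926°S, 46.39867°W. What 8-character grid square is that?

GC68te23

Offset from 180°W / 90°S: lon 133.60133°, lat 28.18074°.
Field: 133.60133/20 → 6 → G, 28.18074/10 → 2 → C; chars GC.
Square: 13.60133/2 → 6, 8.18074/1 → 8; chars 68.
Subsquare: 1.60133/0.0833333 → 19 → t, 0.18074/0.0416667 → 4 → e; chars te.
Extended square: 0.01800/0.00833333 → 2, 0.01407/0.00416667 → 3; chars 23.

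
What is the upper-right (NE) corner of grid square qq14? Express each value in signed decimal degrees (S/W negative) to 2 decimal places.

75.00, 144.00

Field Q=16, Q=16: +16·20° lon, +16·10° lat → SW at lon 140°, lat 70°.
Square 1, 4: +1·2° lon, +4·1° lat → SW at lon 142°, lat 74°.
Cell spans 2° lon × 1° lat. NE corner is SW corner plus one full cell.
latitude 75.00, longitude 144.00.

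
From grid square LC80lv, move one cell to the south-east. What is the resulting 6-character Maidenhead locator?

Longitude subsquare l = 11; +1 → 12 = m.
Latitude subsquare v = 21; −1 → 20 = u.

LC80mu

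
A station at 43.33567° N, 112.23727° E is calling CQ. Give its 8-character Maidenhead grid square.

Add 180° to longitude and 90° to latitude: 292.23727, 133.33567.
Field: 292.23727/20 → 14 → O, 133.33567/10 → 13 → N; chars ON.
Square: 12.23727/2 → 6, 3.33567/1 → 3; chars 63.
Subsquare: 0.23727/0.0833333 → 2 → c, 0.33567/0.0416667 → 8 → i; chars ci.
Extended square: 0.07060/0.00833333 → 8, 0.00234/0.00416667 → 0; chars 80.

ON63ci80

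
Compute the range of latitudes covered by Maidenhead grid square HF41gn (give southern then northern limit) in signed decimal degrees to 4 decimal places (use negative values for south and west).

-38.4583, -38.4167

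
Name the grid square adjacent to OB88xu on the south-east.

Longitude subsquare x = 23; +1 → 24, wraps to 0 = a, carry into square.
Longitude square 8; +1 → 9.
Latitude subsquare u = 20; −1 → 19 = t.

OB98at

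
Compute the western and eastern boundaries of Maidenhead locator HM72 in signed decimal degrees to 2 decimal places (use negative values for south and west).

-26.00, -24.00

Field H=7, M=12: +7·20° lon, +12·10° lat → SW at lon -40°, lat 30°.
Square 7, 2: +7·2° lon, +2·1° lat → SW at lon -26°, lat 32°.
Cell spans 2° lon × 1° lat.
west -26.00, east -24.00.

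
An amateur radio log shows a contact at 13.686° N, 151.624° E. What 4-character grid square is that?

Offset from 180°W / 90°S: lon 331.62°, lat 103.69°.
Field: 331.62/20 → 16 → Q, 103.69/10 → 10 → K; chars QK.
Square: 11.62/2 → 5, 3.69/1 → 3; chars 53.

QK53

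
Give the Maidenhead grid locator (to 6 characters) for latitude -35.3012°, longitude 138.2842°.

Add 180° to longitude and 90° to latitude: 318.2842, 54.6988.
Field: 318.2842/20 → 15 → P, 54.6988/10 → 5 → F; chars PF.
Square: 18.2842/2 → 9, 4.6988/1 → 4; chars 94.
Subsquare: 0.2842/0.0833333 → 3 → d, 0.6988/0.0416667 → 16 → q; chars dq.

PF94dq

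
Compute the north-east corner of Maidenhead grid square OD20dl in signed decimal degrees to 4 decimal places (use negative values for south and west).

Field O=14, D=3: +14·20° lon, +3·10° lat → SW at lon 100°, lat -60°.
Square 2, 0: +2·2° lon, +0·1° lat → SW at lon 104°, lat -60°.
Subsquare d=3, l=11: +3·0.0833333° lon, +11·0.0416667° lat → SW at lon 104.25°, lat -59.5417°.
Cell spans 0.0833333° lon × 0.0416667° lat. NE corner is SW corner plus one full cell.
latitude -59.5000, longitude 104.3333.

-59.5000, 104.3333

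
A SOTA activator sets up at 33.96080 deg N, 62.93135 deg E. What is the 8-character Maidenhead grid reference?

Add 180° to longitude and 90° to latitude: 242.93135, 123.96080.
Field: 242.93135/20 → 12 → M, 123.96080/10 → 12 → M; chars MM.
Square: 2.93135/2 → 1, 3.96080/1 → 3; chars 13.
Subsquare: 0.93135/0.0833333 → 11 → l, 0.96080/0.0416667 → 23 → x; chars lx.
Extended square: 0.01468/0.00833333 → 1, 0.00247/0.00416667 → 0; chars 10.

MM13lx10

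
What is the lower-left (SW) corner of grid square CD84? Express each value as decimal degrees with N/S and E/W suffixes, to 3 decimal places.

56.000° S, 124.000° W

Field C=2, D=3: +2·20° lon, +3·10° lat → SW at lon -140°, lat -60°.
Square 8, 4: +8·2° lon, +4·1° lat → SW at lon -124°, lat -56°.
latitude 56.000° S, longitude 124.000° W.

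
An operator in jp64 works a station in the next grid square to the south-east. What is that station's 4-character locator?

JP73

Longitude square 6; +1 → 7.
Latitude square 4; −1 → 3.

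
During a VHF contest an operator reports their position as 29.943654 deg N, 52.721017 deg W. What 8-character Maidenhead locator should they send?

Add 180° to longitude and 90° to latitude: 127.27898, 119.94365.
Field: 127.27898/20 → 6 → G, 119.94365/10 → 11 → L; chars GL.
Square: 7.27898/2 → 3, 9.94365/1 → 9; chars 39.
Subsquare: 1.27898/0.0833333 → 15 → p, 0.94365/0.0416667 → 22 → w; chars pw.
Extended square: 0.02898/0.00833333 → 3, 0.02699/0.00416667 → 6; chars 36.

GL39pw36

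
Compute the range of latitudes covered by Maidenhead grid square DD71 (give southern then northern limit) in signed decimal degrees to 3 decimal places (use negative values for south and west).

Field D=3, D=3: +3·20° lon, +3·10° lat → SW at lon -120°, lat -60°.
Square 7, 1: +7·2° lon, +1·1° lat → SW at lon -106°, lat -59°.
Cell spans 2° lon × 1° lat.
south -59.000, north -58.000.

-59.000, -58.000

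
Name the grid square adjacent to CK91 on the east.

Longitude square 9; +1 → 10, wraps to 0, carry into field.
Longitude field C = 2; +1 → 3 = D.
The latitude characters are unchanged.

DK01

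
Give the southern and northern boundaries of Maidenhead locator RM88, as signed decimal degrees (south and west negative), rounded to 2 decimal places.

Field R=17, M=12: +17·20° lon, +12·10° lat → SW at lon 160°, lat 30°.
Square 8, 8: +8·2° lon, +8·1° lat → SW at lon 176°, lat 38°.
Cell spans 2° lon × 1° lat.
south 38.00, north 39.00.

38.00, 39.00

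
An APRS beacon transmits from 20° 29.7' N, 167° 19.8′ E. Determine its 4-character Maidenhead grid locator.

Offset from 180°W / 90°S: lon 347.33°, lat 110.50°.
Field (20°×10°, letters A–R): lon ⌊347.33/20⌋ = 17 → R; lat ⌊110.50/10⌋ = 11 → L.
Square (2°×1°, digits 0–9): lon ⌊7.33/2⌋ = 3; lat ⌊0.50/1⌋ = 0.

RL30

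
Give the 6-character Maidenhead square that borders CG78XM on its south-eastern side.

Longitude subsquare x = 23; +1 → 24, wraps to 0 = a, carry into square.
Longitude square 7; +1 → 8.
Latitude subsquare m = 12; −1 → 11 = l.

CG88al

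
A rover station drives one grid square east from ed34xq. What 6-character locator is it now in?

ED44aq

Longitude subsquare x = 23; +1 → 24, wraps to 0 = a, carry into square.
Longitude square 3; +1 → 4.
The latitude characters are unchanged.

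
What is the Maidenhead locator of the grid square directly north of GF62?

Latitude square 2; +1 → 3.
The longitude characters are unchanged.

GF63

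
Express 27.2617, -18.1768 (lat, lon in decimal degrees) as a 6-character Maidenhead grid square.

IL07vg

Add 180° to longitude and 90° to latitude: 161.8232, 117.2617.
Field: lon ⌊161.8232/20⌋ = 8 → I; lat ⌊117.2617/10⌋ = 11 → L.
Square: lon ⌊1.8232/2⌋ = 0; lat ⌊7.2617/1⌋ = 7.
Subsquare: lon ⌊1.8232/0.0833333⌋ = 21 → v; lat ⌊0.2617/0.0416667⌋ = 6 → g.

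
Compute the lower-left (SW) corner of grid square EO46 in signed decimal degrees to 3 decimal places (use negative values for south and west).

56.000, -92.000

Field E=4, O=14: +4·20° lon, +14·10° lat → SW at lon -100°, lat 50°.
Square 4, 6: +4·2° lon, +6·1° lat → SW at lon -92°, lat 56°.
latitude 56.000, longitude -92.000.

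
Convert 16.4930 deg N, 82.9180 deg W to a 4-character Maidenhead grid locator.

EK86

Shift to the Maidenhead origin (180°W, 90°S): lon 97.08, lat 106.49.
Field: lon ⌊97.08/20⌋ = 4 → E; lat ⌊106.49/10⌋ = 10 → K.
Square: lon ⌊17.08/2⌋ = 8; lat ⌊6.49/1⌋ = 6.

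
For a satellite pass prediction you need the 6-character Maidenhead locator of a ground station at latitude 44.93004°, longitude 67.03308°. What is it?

Add 180° to longitude and 90° to latitude: 247.0331, 134.9300.
Field: 247.0331/20 → 12 → M, 134.9300/10 → 13 → N; chars MN.
Square: 7.0331/2 → 3, 4.9300/1 → 4; chars 34.
Subsquare: 1.0331/0.0833333 → 12 → m, 0.9300/0.0416667 → 22 → w; chars mw.

MN34mw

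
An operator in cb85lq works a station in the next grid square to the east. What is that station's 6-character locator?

Longitude subsquare l = 11; +1 → 12 = m.
The latitude characters are unchanged.

CB85mq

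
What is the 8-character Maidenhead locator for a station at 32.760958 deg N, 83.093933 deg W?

EM82ks82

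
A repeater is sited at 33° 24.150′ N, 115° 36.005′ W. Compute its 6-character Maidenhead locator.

Shift to the Maidenhead origin (180°W, 90°S): lon 64.3999, lat 123.4025.
Field: 64.3999/20 → 3 → D, 123.4025/10 → 12 → M; chars DM.
Square: 4.3999/2 → 2, 3.4025/1 → 3; chars 23.
Subsquare: 0.3999/0.0833333 → 4 → e, 0.4025/0.0416667 → 9 → j; chars ej.

DM23ej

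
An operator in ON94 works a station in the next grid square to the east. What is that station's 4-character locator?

PN04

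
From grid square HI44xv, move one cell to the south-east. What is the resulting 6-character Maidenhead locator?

Longitude subsquare x = 23; +1 → 24, wraps to 0 = a, carry into square.
Longitude square 4; +1 → 5.
Latitude subsquare v = 21; −1 → 20 = u.

HI54au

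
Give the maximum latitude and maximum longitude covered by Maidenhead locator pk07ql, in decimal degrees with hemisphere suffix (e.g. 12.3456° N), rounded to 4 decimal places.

17.5000° N, 121.4167° E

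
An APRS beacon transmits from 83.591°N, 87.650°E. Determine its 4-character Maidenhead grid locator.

NR33

Add 180° to longitude and 90° to latitude: 267.65, 173.59.
Field (20°×10°, letters A–R): 267.65/20 → 13 → N, 173.59/10 → 17 → R; chars NR.
Square (2°×1°, digits 0–9): 7.65/2 → 3, 3.59/1 → 3; chars 33.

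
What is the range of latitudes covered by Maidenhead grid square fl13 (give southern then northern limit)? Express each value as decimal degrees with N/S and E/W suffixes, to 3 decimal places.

23.000° N, 24.000° N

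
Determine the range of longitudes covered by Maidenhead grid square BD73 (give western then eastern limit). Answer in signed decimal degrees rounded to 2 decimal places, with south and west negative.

-146.00, -144.00

Field B=1, D=3: +1·20° lon, +3·10° lat → SW at lon -160°, lat -60°.
Square 7, 3: +7·2° lon, +3·1° lat → SW at lon -146°, lat -57°.
Cell spans 2° lon × 1° lat.
west -146.00, east -144.00.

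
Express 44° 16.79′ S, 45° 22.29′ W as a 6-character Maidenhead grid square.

Offset from 180°W / 90°S: lon 134.6285°, lat 45.7202°.
Field (20°×10°, letters A–R): 134.6285/20 → 6 → G, 45.7202/10 → 4 → E; chars GE.
Square (2°×1°, digits 0–9): 14.6285/2 → 7, 5.7202/1 → 5; chars 75.
Subsquare (5′×2.5′, letters a–x): 0.6285/0.0833333 → 7 → h, 0.7202/0.0416667 → 17 → r; chars hr.

GE75hr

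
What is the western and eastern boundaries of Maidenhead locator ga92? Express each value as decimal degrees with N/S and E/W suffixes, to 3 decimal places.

Field G=6, A=0: +6·20° lon, +0·10° lat → SW at lon -60°, lat -90°.
Square 9, 2: +9·2° lon, +2·1° lat → SW at lon -42°, lat -88°.
Cell spans 2° lon × 1° lat.
west 42.000° W, east 40.000° W.

42.000° W, 40.000° W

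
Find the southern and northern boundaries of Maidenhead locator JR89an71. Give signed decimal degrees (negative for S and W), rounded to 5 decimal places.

89.54583, 89.55000

Field J=9, R=17: +9·20° lon, +17·10° lat → SW at lon 0°, lat 80°.
Square 8, 9: +8·2° lon, +9·1° lat → SW at lon 16°, lat 89°.
Subsquare a=0, n=13: +0·0.0833333° lon, +13·0.0416667° lat → SW at lon 16°, lat 89.5417°.
Extended square 7, 1: +7·0.00833333° lon, +1·0.00416667° lat → SW at lon 16.0583°, lat 89.5458°.
Cell spans 0.00833333° lon × 0.00416667° lat.
south 89.54583, north 89.55000.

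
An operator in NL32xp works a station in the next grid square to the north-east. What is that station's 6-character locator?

NL42aq

Longitude subsquare x = 23; +1 → 24, wraps to 0 = a, carry into square.
Longitude square 3; +1 → 4.
Latitude subsquare p = 15; +1 → 16 = q.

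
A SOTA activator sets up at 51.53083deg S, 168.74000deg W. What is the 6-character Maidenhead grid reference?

AD58pl

Add 180° to longitude and 90° to latitude: 11.2600, 38.4692.
Field: 11.2600/20 → 0 → A, 38.4692/10 → 3 → D; chars AD.
Square: 11.2600/2 → 5, 8.4692/1 → 8; chars 58.
Subsquare: 1.2600/0.0833333 → 15 → p, 0.4692/0.0416667 → 11 → l; chars pl.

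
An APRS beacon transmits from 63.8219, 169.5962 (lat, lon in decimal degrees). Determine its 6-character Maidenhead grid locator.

RP43tt

Add 180° to longitude and 90° to latitude: 349.5962, 153.8219.
Field (20°×10°, letters A–R): 349.5962/20 → 17 → R, 153.8219/10 → 15 → P; chars RP.
Square (2°×1°, digits 0–9): 9.5962/2 → 4, 3.8219/1 → 3; chars 43.
Subsquare (5′×2.5′, letters a–x): 1.5962/0.0833333 → 19 → t, 0.8219/0.0416667 → 19 → t; chars tt.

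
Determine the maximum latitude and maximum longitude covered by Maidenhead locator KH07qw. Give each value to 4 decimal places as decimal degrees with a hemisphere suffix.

12.0417° S, 21.4167° E

Field K=10, H=7: +10·20° lon, +7·10° lat → SW at lon 20°, lat -20°.
Square 0, 7: +0·2° lon, +7·1° lat → SW at lon 20°, lat -13°.
Subsquare q=16, w=22: +16·0.0833333° lon, +22·0.0416667° lat → SW at lon 21.3333°, lat -12.0833°.
Cell spans 0.0833333° lon × 0.0416667° lat. NE corner is SW corner plus one full cell.
latitude 12.0417° S, longitude 21.4167° E.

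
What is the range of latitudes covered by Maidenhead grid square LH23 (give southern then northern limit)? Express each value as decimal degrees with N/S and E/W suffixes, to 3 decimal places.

17.000° S, 16.000° S

Field L=11, H=7: +11·20° lon, +7·10° lat → SW at lon 40°, lat -20°.
Square 2, 3: +2·2° lon, +3·1° lat → SW at lon 44°, lat -17°.
Cell spans 2° lon × 1° lat.
south 17.000° S, north 16.000° S.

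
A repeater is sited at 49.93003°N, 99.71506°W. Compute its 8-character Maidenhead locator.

EN09dw43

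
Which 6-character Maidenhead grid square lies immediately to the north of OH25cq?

Latitude subsquare q = 16; +1 → 17 = r.
The longitude characters are unchanged.

OH25cr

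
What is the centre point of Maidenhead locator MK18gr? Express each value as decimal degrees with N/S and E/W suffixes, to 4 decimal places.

18.7292° N, 62.5417° E

Field M=12, K=10: +12·20° lon, +10·10° lat → SW at lon 60°, lat 10°.
Square 1, 8: +1·2° lon, +8·1° lat → SW at lon 62°, lat 18°.
Subsquare g=6, r=17: +6·0.0833333° lon, +17·0.0416667° lat → SW at lon 62.5°, lat 18.7083°.
Cell spans 0.0833333° lon × 0.0416667° lat. Centre is SW corner plus half of each.
latitude 18.7292° N, longitude 62.5417° E.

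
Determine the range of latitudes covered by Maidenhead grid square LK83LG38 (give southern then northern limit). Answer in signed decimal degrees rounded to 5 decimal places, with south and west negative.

13.28333, 13.28750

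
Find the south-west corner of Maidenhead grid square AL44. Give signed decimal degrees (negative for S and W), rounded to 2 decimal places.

24.00, -172.00

Field A=0, L=11: +0·20° lon, +11·10° lat → SW at lon -180°, lat 20°.
Square 4, 4: +4·2° lon, +4·1° lat → SW at lon -172°, lat 24°.
latitude 24.00, longitude -172.00.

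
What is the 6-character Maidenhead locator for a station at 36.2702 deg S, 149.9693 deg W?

BF53ar

Shift to the Maidenhead origin (180°W, 90°S): lon 30.0307, lat 53.7298.
Field: 30.0307/20 → 1 → B, 53.7298/10 → 5 → F; chars BF.
Square: 10.0307/2 → 5, 3.7298/1 → 3; chars 53.
Subsquare: 0.0307/0.0833333 → 0 → a, 0.7298/0.0416667 → 17 → r; chars ar.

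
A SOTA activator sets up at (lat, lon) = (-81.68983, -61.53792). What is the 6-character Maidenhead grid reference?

FA98fh

Shift to the Maidenhead origin (180°W, 90°S): lon 118.4621, lat 8.3102.
Field (20°×10°, letters A–R): lon ⌊118.4621/20⌋ = 5 → F; lat ⌊8.3102/10⌋ = 0 → A.
Square (2°×1°, digits 0–9): lon ⌊18.4621/2⌋ = 9; lat ⌊8.3102/1⌋ = 8.
Subsquare (5′×2.5′, letters a–x): lon ⌊0.4621/0.0833333⌋ = 5 → f; lat ⌊0.3102/0.0416667⌋ = 7 → h.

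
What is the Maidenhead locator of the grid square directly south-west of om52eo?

Longitude subsquare e = 4; −1 → 3 = d.
Latitude subsquare o = 14; −1 → 13 = n.

OM52dn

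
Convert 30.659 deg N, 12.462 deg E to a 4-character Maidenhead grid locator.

Add 180° to longitude and 90° to latitude: 192.46, 120.66.
Field: 192.46/20 → 9 → J, 120.66/10 → 12 → M; chars JM.
Square: 12.46/2 → 6, 0.66/1 → 0; chars 60.

JM60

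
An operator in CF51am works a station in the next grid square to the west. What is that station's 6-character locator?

CF41xm

Longitude subsquare a = 0; −1 → -1, wraps to 23 = x, carry into square.
Longitude square 5; −1 → 4.
The latitude characters are unchanged.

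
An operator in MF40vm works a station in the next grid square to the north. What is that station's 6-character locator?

Latitude subsquare m = 12; +1 → 13 = n.
The longitude characters are unchanged.

MF40vn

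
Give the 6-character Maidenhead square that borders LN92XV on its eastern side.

MN02av

Longitude subsquare x = 23; +1 → 24, wraps to 0 = a, carry into square.
Longitude square 9; +1 → 10, wraps to 0, carry into field.
Longitude field L = 11; +1 → 12 = M.
The latitude characters are unchanged.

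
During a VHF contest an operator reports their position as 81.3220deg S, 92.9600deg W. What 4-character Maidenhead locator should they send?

EA38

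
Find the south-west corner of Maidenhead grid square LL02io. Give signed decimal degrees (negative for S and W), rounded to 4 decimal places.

22.5833, 40.6667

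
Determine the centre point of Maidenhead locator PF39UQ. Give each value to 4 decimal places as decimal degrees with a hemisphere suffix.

30.3125° S, 127.7083° E

Field P=15, F=5: +15·20° lon, +5·10° lat → SW at lon 120°, lat -40°.
Square 3, 9: +3·2° lon, +9·1° lat → SW at lon 126°, lat -31°.
Subsquare u=20, q=16: +20·0.0833333° lon, +16·0.0416667° lat → SW at lon 127.667°, lat -30.3333°.
Cell spans 0.0833333° lon × 0.0416667° lat. Centre is SW corner plus half of each.
latitude 30.3125° S, longitude 127.7083° E.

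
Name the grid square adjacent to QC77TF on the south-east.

QC77ue

Longitude subsquare t = 19; +1 → 20 = u.
Latitude subsquare f = 5; −1 → 4 = e.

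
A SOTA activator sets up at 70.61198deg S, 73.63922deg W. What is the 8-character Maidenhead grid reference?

Offset from 180°W / 90°S: lon 106.36078°, lat 19.38802°.
Field: lon ⌊106.36078/20⌋ = 5 → F; lat ⌊19.38802/10⌋ = 1 → B.
Square: lon ⌊6.36078/2⌋ = 3; lat ⌊9.38802/1⌋ = 9.
Subsquare: lon ⌊0.36078/0.0833333⌋ = 4 → e; lat ⌊0.38802/0.0416667⌋ = 9 → j.
Extended square: lon ⌊0.02745/0.00833333⌋ = 3; lat ⌊0.01302/0.00416667⌋ = 3.

FB39ej33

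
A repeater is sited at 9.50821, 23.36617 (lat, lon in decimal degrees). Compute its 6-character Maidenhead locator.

Shift to the Maidenhead origin (180°W, 90°S): lon 203.3662, lat 99.5082.
Field (20°×10°, letters A–R): 203.3662/20 → 10 → K, 99.5082/10 → 9 → J; chars KJ.
Square (2°×1°, digits 0–9): 3.3662/2 → 1, 9.5082/1 → 9; chars 19.
Subsquare (5′×2.5′, letters a–x): 1.3662/0.0833333 → 16 → q, 0.5082/0.0416667 → 12 → m; chars qm.

KJ19qm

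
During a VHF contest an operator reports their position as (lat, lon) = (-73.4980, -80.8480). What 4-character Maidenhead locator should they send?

EB96

Add 180° to longitude and 90° to latitude: 99.15, 16.50.
Field: lon ⌊99.15/20⌋ = 4 → E; lat ⌊16.50/10⌋ = 1 → B.
Square: lon ⌊19.15/2⌋ = 9; lat ⌊6.50/1⌋ = 6.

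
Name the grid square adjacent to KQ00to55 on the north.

Latitude extended square 5; +1 → 6.
The longitude characters are unchanged.

KQ00to56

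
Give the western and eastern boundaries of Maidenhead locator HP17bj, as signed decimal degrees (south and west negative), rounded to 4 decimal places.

-37.9167, -37.8333

Field H=7, P=15: +7·20° lon, +15·10° lat → SW at lon -40°, lat 60°.
Square 1, 7: +1·2° lon, +7·1° lat → SW at lon -38°, lat 67°.
Subsquare b=1, j=9: +1·0.0833333° lon, +9·0.0416667° lat → SW at lon -37.9167°, lat 67.375°.
Cell spans 0.0833333° lon × 0.0416667° lat.
west -37.9167, east -37.8333.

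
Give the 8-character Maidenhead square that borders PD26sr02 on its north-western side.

PD26rr93

Longitude extended square 0; −1 → -1, wraps to 9, carry into subsquare.
Longitude subsquare s = 18; −1 → 17 = r.
Latitude extended square 2; +1 → 3.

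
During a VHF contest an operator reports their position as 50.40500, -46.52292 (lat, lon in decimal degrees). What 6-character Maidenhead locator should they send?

Shift to the Maidenhead origin (180°W, 90°S): lon 133.4771, lat 140.4050.
Field (20°×10°, letters A–R): lon ⌊133.4771/20⌋ = 6 → G; lat ⌊140.4050/10⌋ = 14 → O.
Square (2°×1°, digits 0–9): lon ⌊13.4771/2⌋ = 6; lat ⌊0.4050/1⌋ = 0.
Subsquare (5′×2.5′, letters a–x): lon ⌊1.4771/0.0833333⌋ = 17 → r; lat ⌊0.4050/0.0416667⌋ = 9 → j.

GO60rj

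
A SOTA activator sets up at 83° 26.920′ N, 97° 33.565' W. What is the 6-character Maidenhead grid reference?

Add 180° to longitude and 90° to latitude: 82.4406, 173.4487.
Field: lon ⌊82.4406/20⌋ = 4 → E; lat ⌊173.4487/10⌋ = 17 → R.
Square: lon ⌊2.4406/2⌋ = 1; lat ⌊3.4487/1⌋ = 3.
Subsquare: lon ⌊0.4406/0.0833333⌋ = 5 → f; lat ⌊0.4487/0.0416667⌋ = 10 → k.

ER13fk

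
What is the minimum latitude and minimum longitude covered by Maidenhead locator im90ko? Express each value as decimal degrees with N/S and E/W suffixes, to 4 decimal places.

30.5833° N, 1.1667° W

Field I=8, M=12: +8·20° lon, +12·10° lat → SW at lon -20°, lat 30°.
Square 9, 0: +9·2° lon, +0·1° lat → SW at lon -2°, lat 30°.
Subsquare k=10, o=14: +10·0.0833333° lon, +14·0.0416667° lat → SW at lon -1.16667°, lat 30.5833°.
latitude 30.5833° N, longitude 1.1667° W.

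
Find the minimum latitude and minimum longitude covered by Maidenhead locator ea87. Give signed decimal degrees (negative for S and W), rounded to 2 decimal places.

Field E=4, A=0: +4·20° lon, +0·10° lat → SW at lon -100°, lat -90°.
Square 8, 7: +8·2° lon, +7·1° lat → SW at lon -84°, lat -83°.
latitude -83.00, longitude -84.00.

-83.00, -84.00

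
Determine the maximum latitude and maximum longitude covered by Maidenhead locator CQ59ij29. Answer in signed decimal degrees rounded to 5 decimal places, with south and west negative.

Field C=2, Q=16: +2·20° lon, +16·10° lat → SW at lon -140°, lat 70°.
Square 5, 9: +5·2° lon, +9·1° lat → SW at lon -130°, lat 79°.
Subsquare i=8, j=9: +8·0.0833333° lon, +9·0.0416667° lat → SW at lon -129.333°, lat 79.375°.
Extended square 2, 9: +2·0.00833333° lon, +9·0.00416667° lat → SW at lon -129.317°, lat 79.4125°.
Cell spans 0.00833333° lon × 0.00416667° lat. NE corner is SW corner plus one full cell.
latitude 79.41667, longitude -129.30833.

79.41667, -129.30833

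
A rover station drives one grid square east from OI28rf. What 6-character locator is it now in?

OI28sf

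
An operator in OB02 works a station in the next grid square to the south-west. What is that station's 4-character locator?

Longitude square 0; −1 → -1, wraps to 9, carry into field.
Longitude field O = 14; −1 → 13 = N.
Latitude square 2; −1 → 1.

NB91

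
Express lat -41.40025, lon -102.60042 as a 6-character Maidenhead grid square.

DE88qo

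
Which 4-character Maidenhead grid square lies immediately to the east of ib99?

JB09

Longitude square 9; +1 → 10, wraps to 0, carry into field.
Longitude field I = 8; +1 → 9 = J.
The latitude characters are unchanged.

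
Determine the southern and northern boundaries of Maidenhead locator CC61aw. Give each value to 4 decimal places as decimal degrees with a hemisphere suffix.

Field C=2, C=2: +2·20° lon, +2·10° lat → SW at lon -140°, lat -70°.
Square 6, 1: +6·2° lon, +1·1° lat → SW at lon -128°, lat -69°.
Subsquare a=0, w=22: +0·0.0833333° lon, +22·0.0416667° lat → SW at lon -128°, lat -68.0833°.
Cell spans 0.0833333° lon × 0.0416667° lat.
south 68.0833° S, north 68.0417° S.

68.0833° S, 68.0417° S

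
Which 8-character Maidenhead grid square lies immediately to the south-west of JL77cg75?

JL77cg64

Longitude extended square 7; −1 → 6.
Latitude extended square 5; −1 → 4.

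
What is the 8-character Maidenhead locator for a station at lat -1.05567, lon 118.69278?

OI98iw36

Offset from 180°W / 90°S: lon 298.69278°, lat 88.94433°.
Field: 298.69278/20 → 14 → O, 88.94433/10 → 8 → I; chars OI.
Square: 18.69278/2 → 9, 8.94433/1 → 8; chars 98.
Subsquare: 0.69278/0.0833333 → 8 → i, 0.94433/0.0416667 → 22 → w; chars iw.
Extended square: 0.02611/0.00833333 → 3, 0.02766/0.00416667 → 6; chars 36.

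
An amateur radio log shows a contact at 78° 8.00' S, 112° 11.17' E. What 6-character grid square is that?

OB61cu

Shift to the Maidenhead origin (180°W, 90°S): lon 292.1862, lat 11.8667.
Field: lon ⌊292.1862/20⌋ = 14 → O; lat ⌊11.8667/10⌋ = 1 → B.
Square: lon ⌊12.1862/2⌋ = 6; lat ⌊1.8667/1⌋ = 1.
Subsquare: lon ⌊0.1862/0.0833333⌋ = 2 → c; lat ⌊0.8667/0.0416667⌋ = 20 → u.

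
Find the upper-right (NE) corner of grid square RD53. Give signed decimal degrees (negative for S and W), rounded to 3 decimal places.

Field R=17, D=3: +17·20° lon, +3·10° lat → SW at lon 160°, lat -60°.
Square 5, 3: +5·2° lon, +3·1° lat → SW at lon 170°, lat -57°.
Cell spans 2° lon × 1° lat. NE corner is SW corner plus one full cell.
latitude -56.000, longitude 172.000.

-56.000, 172.000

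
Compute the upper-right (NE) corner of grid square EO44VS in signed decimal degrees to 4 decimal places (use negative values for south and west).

54.7917, -90.1667

Field E=4, O=14: +4·20° lon, +14·10° lat → SW at lon -100°, lat 50°.
Square 4, 4: +4·2° lon, +4·1° lat → SW at lon -92°, lat 54°.
Subsquare v=21, s=18: +21·0.0833333° lon, +18·0.0416667° lat → SW at lon -90.25°, lat 54.75°.
Cell spans 0.0833333° lon × 0.0416667° lat. NE corner is SW corner plus one full cell.
latitude 54.7917, longitude -90.1667.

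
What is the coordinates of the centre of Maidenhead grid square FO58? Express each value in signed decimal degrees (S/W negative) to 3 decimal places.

Field F=5, O=14: +5·20° lon, +14·10° lat → SW at lon -80°, lat 50°.
Square 5, 8: +5·2° lon, +8·1° lat → SW at lon -70°, lat 58°.
Cell spans 2° lon × 1° lat. Centre is SW corner plus half of each.
latitude 58.500, longitude -69.000.

58.500, -69.000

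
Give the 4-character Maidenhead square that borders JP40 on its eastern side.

Longitude square 4; +1 → 5.
The latitude characters are unchanged.

JP50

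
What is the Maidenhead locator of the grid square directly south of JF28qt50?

JF28qs59

Latitude extended square 0; −1 → -1, wraps to 9, carry into subsquare.
Latitude subsquare t = 19; −1 → 18 = s.
The longitude characters are unchanged.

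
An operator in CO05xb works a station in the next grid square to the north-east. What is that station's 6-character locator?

Longitude subsquare x = 23; +1 → 24, wraps to 0 = a, carry into square.
Longitude square 0; +1 → 1.
Latitude subsquare b = 1; +1 → 2 = c.

CO15ac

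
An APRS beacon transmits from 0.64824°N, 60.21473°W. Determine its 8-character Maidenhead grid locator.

FJ90vp45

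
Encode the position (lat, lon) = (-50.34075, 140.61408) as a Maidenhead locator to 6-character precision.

QD09hp

Offset from 180°W / 90°S: lon 320.6141°, lat 39.6593°.
Field (20°×10°, letters A–R): 320.6141/20 → 16 → Q, 39.6593/10 → 3 → D; chars QD.
Square (2°×1°, digits 0–9): 0.6141/2 → 0, 9.6593/1 → 9; chars 09.
Subsquare (5′×2.5′, letters a–x): 0.6141/0.0833333 → 7 → h, 0.6593/0.0416667 → 15 → p; chars hp.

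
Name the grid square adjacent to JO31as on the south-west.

Longitude subsquare a = 0; −1 → -1, wraps to 23 = x, carry into square.
Longitude square 3; −1 → 2.
Latitude subsquare s = 18; −1 → 17 = r.

JO21xr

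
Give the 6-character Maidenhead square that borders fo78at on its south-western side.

Longitude subsquare a = 0; −1 → -1, wraps to 23 = x, carry into square.
Longitude square 7; −1 → 6.
Latitude subsquare t = 19; −1 → 18 = s.

FO68xs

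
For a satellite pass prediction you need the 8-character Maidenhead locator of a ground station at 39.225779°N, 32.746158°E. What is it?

KM69if94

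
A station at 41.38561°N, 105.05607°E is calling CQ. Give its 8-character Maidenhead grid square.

Add 180° to longitude and 90° to latitude: 285.05607, 131.38561.
Field: lon ⌊285.05607/20⌋ = 14 → O; lat ⌊131.38561/10⌋ = 13 → N.
Square: lon ⌊5.05607/2⌋ = 2; lat ⌊1.38561/1⌋ = 1.
Subsquare: lon ⌊1.05607/0.0833333⌋ = 12 → m; lat ⌊0.38561/0.0416667⌋ = 9 → j.
Extended square: lon ⌊0.05607/0.00833333⌋ = 6; lat ⌊0.01061/0.00416667⌋ = 2.

ON21mj62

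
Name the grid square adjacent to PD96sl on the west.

PD96rl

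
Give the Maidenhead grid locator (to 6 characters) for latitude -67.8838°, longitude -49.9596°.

Shift to the Maidenhead origin (180°W, 90°S): lon 130.0404, lat 22.1162.
Field (20°×10°, letters A–R): lon ⌊130.0404/20⌋ = 6 → G; lat ⌊22.1162/10⌋ = 2 → C.
Square (2°×1°, digits 0–9): lon ⌊10.0404/2⌋ = 5; lat ⌊2.1162/1⌋ = 2.
Subsquare (5′×2.5′, letters a–x): lon ⌊0.0404/0.0833333⌋ = 0 → a; lat ⌊0.1162/0.0416667⌋ = 2 → c.

GC52ac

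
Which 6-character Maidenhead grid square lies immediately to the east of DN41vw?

Longitude subsquare v = 21; +1 → 22 = w.
The latitude characters are unchanged.

DN41ww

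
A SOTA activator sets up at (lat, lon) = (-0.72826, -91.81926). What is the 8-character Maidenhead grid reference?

Shift to the Maidenhead origin (180°W, 90°S): lon 88.18074, lat 89.27174.
Field (20°×10°, letters A–R): 88.18074/20 → 4 → E, 89.27174/10 → 8 → I; chars EI.
Square (2°×1°, digits 0–9): 8.18074/2 → 4, 9.27174/1 → 9; chars 49.
Subsquare (5′×2.5′, letters a–x): 0.18074/0.0833333 → 2 → c, 0.27174/0.0416667 → 6 → g; chars cg.
Extended square (30″×15″, digits 0–9): 0.01407/0.00833333 → 1, 0.02174/0.00416667 → 5; chars 15.

EI49cg15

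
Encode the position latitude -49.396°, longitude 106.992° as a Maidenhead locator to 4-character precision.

OE30

Offset from 180°W / 90°S: lon 286.99°, lat 40.60°.
Field: 286.99/20 → 14 → O, 40.60/10 → 4 → E; chars OE.
Square: 6.99/2 → 3, 0.60/1 → 0; chars 30.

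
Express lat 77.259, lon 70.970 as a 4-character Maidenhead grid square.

Add 180° to longitude and 90° to latitude: 250.97, 167.26.
Field (20°×10°, letters A–R): lon ⌊250.97/20⌋ = 12 → M; lat ⌊167.26/10⌋ = 16 → Q.
Square (2°×1°, digits 0–9): lon ⌊10.97/2⌋ = 5; lat ⌊7.26/1⌋ = 7.

MQ57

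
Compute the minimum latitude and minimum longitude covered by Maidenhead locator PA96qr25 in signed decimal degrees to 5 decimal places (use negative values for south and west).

Field P=15, A=0: +15·20° lon, +0·10° lat → SW at lon 120°, lat -90°.
Square 9, 6: +9·2° lon, +6·1° lat → SW at lon 138°, lat -84°.
Subsquare q=16, r=17: +16·0.0833333° lon, +17·0.0416667° lat → SW at lon 139.333°, lat -83.2917°.
Extended square 2, 5: +2·0.00833333° lon, +5·0.00416667° lat → SW at lon 139.35°, lat -83.2708°.
latitude -83.27083, longitude 139.35000.

-83.27083, 139.35000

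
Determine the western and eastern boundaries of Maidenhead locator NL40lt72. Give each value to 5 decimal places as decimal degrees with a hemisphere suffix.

Field N=13, L=11: +13·20° lon, +11·10° lat → SW at lon 80°, lat 20°.
Square 4, 0: +4·2° lon, +0·1° lat → SW at lon 88°, lat 20°.
Subsquare l=11, t=19: +11·0.0833333° lon, +19·0.0416667° lat → SW at lon 88.9167°, lat 20.7917°.
Extended square 7, 2: +7·0.00833333° lon, +2·0.00416667° lat → SW at lon 88.975°, lat 20.8°.
Cell spans 0.00833333° lon × 0.00416667° lat.
west 88.97500° E, east 88.98333° E.

88.97500° E, 88.98333° E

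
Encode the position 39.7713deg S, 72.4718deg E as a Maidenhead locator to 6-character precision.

MF60ff

Offset from 180°W / 90°S: lon 252.4718°, lat 50.2287°.
Field: 252.4718/20 → 12 → M, 50.2287/10 → 5 → F; chars MF.
Square: 12.4718/2 → 6, 0.2287/1 → 0; chars 60.
Subsquare: 0.4718/0.0833333 → 5 → f, 0.2287/0.0416667 → 5 → f; chars ff.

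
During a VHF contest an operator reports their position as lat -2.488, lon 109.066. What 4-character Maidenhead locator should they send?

OI47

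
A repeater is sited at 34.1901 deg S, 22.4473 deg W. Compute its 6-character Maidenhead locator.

HF85st

Add 180° to longitude and 90° to latitude: 157.5527, 55.8099.
Field: 157.5527/20 → 7 → H, 55.8099/10 → 5 → F; chars HF.
Square: 17.5527/2 → 8, 5.8099/1 → 5; chars 85.
Subsquare: 1.5527/0.0833333 → 18 → s, 0.8099/0.0416667 → 19 → t; chars st.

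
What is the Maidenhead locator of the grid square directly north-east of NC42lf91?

Longitude extended square 9; +1 → 10, wraps to 0, carry into subsquare.
Longitude subsquare l = 11; +1 → 12 = m.
Latitude extended square 1; +1 → 2.

NC42mf02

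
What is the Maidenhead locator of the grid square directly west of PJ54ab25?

PJ54ab15

Longitude extended square 2; −1 → 1.
The latitude characters are unchanged.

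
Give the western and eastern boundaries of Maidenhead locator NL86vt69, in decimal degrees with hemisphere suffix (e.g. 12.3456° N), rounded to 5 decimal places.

Field N=13, L=11: +13·20° lon, +11·10° lat → SW at lon 80°, lat 20°.
Square 8, 6: +8·2° lon, +6·1° lat → SW at lon 96°, lat 26°.
Subsquare v=21, t=19: +21·0.0833333° lon, +19·0.0416667° lat → SW at lon 97.75°, lat 26.7917°.
Extended square 6, 9: +6·0.00833333° lon, +9·0.00416667° lat → SW at lon 97.8°, lat 26.8292°.
Cell spans 0.00833333° lon × 0.00416667° lat.
west 97.80000° E, east 97.80833° E.

97.80000° E, 97.80833° E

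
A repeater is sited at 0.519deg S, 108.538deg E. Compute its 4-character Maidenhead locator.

Shift to the Maidenhead origin (180°W, 90°S): lon 288.54, lat 89.48.
Field (20°×10°, letters A–R): lon ⌊288.54/20⌋ = 14 → O; lat ⌊89.48/10⌋ = 8 → I.
Square (2°×1°, digits 0–9): lon ⌊8.54/2⌋ = 4; lat ⌊9.48/1⌋ = 9.

OI49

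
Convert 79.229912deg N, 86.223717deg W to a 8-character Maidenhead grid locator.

EQ69vf35

Add 180° to longitude and 90° to latitude: 93.77628, 169.22991.
Field: lon ⌊93.77628/20⌋ = 4 → E; lat ⌊169.22991/10⌋ = 16 → Q.
Square: lon ⌊13.77628/2⌋ = 6; lat ⌊9.22991/1⌋ = 9.
Subsquare: lon ⌊1.77628/0.0833333⌋ = 21 → v; lat ⌊0.22991/0.0416667⌋ = 5 → f.
Extended square: lon ⌊0.02628/0.00833333⌋ = 3; lat ⌊0.02158/0.00416667⌋ = 5.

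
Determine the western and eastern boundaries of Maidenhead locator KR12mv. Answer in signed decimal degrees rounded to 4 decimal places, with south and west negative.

23.0000, 23.0833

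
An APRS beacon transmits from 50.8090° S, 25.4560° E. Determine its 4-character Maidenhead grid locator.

Add 180° to longitude and 90° to latitude: 205.46, 39.19.
Field: lon ⌊205.46/20⌋ = 10 → K; lat ⌊39.19/10⌋ = 3 → D.
Square: lon ⌊5.46/2⌋ = 2; lat ⌊9.19/1⌋ = 9.

KD29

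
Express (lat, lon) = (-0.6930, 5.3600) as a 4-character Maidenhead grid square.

JI29

Offset from 180°W / 90°S: lon 185.36°, lat 89.31°.
Field: lon ⌊185.36/20⌋ = 9 → J; lat ⌊89.31/10⌋ = 8 → I.
Square: lon ⌊5.36/2⌋ = 2; lat ⌊9.31/1⌋ = 9.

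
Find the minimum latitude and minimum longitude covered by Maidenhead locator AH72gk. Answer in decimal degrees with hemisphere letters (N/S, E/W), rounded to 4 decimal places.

Field A=0, H=7: +0·20° lon, +7·10° lat → SW at lon -180°, lat -20°.
Square 7, 2: +7·2° lon, +2·1° lat → SW at lon -166°, lat -18°.
Subsquare g=6, k=10: +6·0.0833333° lon, +10·0.0416667° lat → SW at lon -165.5°, lat -17.5833°.
latitude 17.5833° S, longitude 165.5000° W.

17.5833° S, 165.5000° W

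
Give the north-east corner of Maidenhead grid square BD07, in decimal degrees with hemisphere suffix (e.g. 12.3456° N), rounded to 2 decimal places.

52.00° S, 158.00° W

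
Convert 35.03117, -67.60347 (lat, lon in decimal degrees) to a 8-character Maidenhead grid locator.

Add 180° to longitude and 90° to latitude: 112.39653, 125.03117.
Field: 112.39653/20 → 5 → F, 125.03117/10 → 12 → M; chars FM.
Square: 12.39653/2 → 6, 5.03117/1 → 5; chars 65.
Subsquare: 0.39653/0.0833333 → 4 → e, 0.03117/0.0416667 → 0 → a; chars ea.
Extended square: 0.06320/0.00833333 → 7, 0.03117/0.00416667 → 7; chars 77.

FM65ea77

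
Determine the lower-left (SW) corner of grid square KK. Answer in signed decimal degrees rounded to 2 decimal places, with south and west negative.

10.00, 20.00

Field K=10, K=10: +10·20° lon, +10·10° lat → SW at lon 20°, lat 10°.
latitude 10.00, longitude 20.00.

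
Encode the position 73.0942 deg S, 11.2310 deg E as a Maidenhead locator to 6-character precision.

JB56ov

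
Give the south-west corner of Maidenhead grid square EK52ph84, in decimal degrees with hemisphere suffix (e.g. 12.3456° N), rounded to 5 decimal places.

Field E=4, K=10: +4·20° lon, +10·10° lat → SW at lon -100°, lat 10°.
Square 5, 2: +5·2° lon, +2·1° lat → SW at lon -90°, lat 12°.
Subsquare p=15, h=7: +15·0.0833333° lon, +7·0.0416667° lat → SW at lon -88.75°, lat 12.2917°.
Extended square 8, 4: +8·0.00833333° lon, +4·0.00416667° lat → SW at lon -88.6833°, lat 12.3083°.
latitude 12.30833° N, longitude 88.68333° W.

12.30833° N, 88.68333° W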